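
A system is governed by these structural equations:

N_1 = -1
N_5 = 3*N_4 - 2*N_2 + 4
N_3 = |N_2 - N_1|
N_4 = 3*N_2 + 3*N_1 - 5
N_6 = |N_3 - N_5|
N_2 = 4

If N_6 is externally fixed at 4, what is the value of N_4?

4

do(N_6=4) replaces the equation N_6 = |N_3 - N_5| with the constant N_6 = 4.
No directed path runs from N_6 to N_4, so N_4 keeps its natural value.
N_4 = 3*N_2 + 3*N_1 - 5  [with N_2=4, N_1=-1]  = 4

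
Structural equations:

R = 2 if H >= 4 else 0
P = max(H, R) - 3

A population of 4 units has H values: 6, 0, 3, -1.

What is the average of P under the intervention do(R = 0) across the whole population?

-0.75

Under do(R=0), R's equation is replaced by R=0 for every unit. Per-unit P: 3, -3, 0, -3. Mean = -0.75.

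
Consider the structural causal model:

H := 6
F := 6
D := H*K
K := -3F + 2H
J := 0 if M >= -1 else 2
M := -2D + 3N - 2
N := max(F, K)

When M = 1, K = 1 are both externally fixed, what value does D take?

6

Under do(M = 1, K = 1), each intervened variable's structural equation is replaced by its fixed value.
D = H*K  [with H=6, K=1]  = 6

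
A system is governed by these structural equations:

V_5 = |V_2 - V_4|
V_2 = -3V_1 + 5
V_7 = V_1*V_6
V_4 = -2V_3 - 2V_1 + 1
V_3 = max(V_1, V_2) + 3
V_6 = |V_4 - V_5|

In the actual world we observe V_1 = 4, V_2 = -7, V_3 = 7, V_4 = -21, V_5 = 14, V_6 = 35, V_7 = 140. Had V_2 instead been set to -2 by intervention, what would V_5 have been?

do(V_2=-2) replaces the equation V_2 = -3V_1 + 5 with the constant V_2 = -2.
V_3 = max(V_1, V_2) + 3  [with V_1=4, V_2=-2]  = 7
V_4 = -2V_3 - 2V_1 + 1  [with V_3=7, V_1=4]  = -21
V_5 = |V_2 - V_4|  [with V_2=-2, V_4=-21]  = 19

19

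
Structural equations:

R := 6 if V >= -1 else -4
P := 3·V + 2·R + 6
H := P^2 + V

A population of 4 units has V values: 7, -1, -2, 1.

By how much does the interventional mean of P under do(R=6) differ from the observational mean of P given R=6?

do(R=6) breaks R's dependence on V. With R=6 fixed, P across the units is 39, 15, 12, 21, mean 21.75.
Conditioning on R=6 selects the 3 unit(s) with V ∈ {7, -1, 1}. Their P values: 39, 15, 21. Mean = 25.
Difference = 21.75 − 25 = -3.25.

-3.25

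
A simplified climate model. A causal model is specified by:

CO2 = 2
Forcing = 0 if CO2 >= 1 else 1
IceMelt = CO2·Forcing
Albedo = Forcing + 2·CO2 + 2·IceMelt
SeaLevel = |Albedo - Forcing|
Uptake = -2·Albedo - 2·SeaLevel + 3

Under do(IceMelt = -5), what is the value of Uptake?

The intervention breaks the incoming arrows to IceMelt: IceMelt = CO2·Forcing no longer applies, and IceMelt = -5.
Forcing = 0 if CO2 >= 1 else 1  [with CO2=2]  = 0
Albedo = Forcing + 2·CO2 + 2·IceMelt  [with Forcing=0, CO2=2, IceMelt=-5]  = -6
SeaLevel = |Albedo - Forcing|  [with Albedo=-6, Forcing=0]  = 6
Uptake = -2·Albedo - 2·SeaLevel + 3  [with Albedo=-6, SeaLevel=6]  = 3

3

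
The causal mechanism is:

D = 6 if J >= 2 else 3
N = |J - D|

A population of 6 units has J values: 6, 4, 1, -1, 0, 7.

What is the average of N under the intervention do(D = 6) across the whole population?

3.5

Under do(D=6), D's equation is replaced by D=6 for every unit. Per-unit N: 0, 2, 5, 7, 6, 1. Mean = 3.5.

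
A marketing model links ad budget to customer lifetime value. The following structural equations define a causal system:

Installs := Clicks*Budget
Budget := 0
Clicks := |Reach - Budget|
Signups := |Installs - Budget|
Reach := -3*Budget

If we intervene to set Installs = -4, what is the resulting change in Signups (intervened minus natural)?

4

Intervening sets Installs = -4 and removes its equation (Installs := Clicks*Budget).
Signups = |Installs - Budget|  [with Installs=-4, Budget=0]  = 4
Without intervention: Reach = -3*Budget  [with Budget=0]  = 0; Clicks = |Reach - Budget|  [with Reach=0, Budget=0]  = 0; Installs = Clicks*Budget  [with Clicks=0, Budget=0]  = 0; Signups = |Installs - Budget|  [with Installs=0, Budget=0]  = 0.
Change = 4 − 0 = 4.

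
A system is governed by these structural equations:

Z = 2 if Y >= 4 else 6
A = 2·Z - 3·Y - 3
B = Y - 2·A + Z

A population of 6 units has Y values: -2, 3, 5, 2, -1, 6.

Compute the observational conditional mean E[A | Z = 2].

E[A|Z=2] averages over only the 2 units with Z=2 (Y = 5, 6): A = -14, -17, mean -15.5.

-15.5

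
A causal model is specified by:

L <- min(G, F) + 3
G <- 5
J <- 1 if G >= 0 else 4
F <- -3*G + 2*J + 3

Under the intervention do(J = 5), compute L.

Under do(J=5), the mechanism J <- 1 if G >= 0 else 4 is discarded; J is fixed at 5.
F = -3*G + 2*J + 3  [with G=5, J=5]  = -2
L = min(G, F) + 3  [with G=5, F=-2]  = 1

1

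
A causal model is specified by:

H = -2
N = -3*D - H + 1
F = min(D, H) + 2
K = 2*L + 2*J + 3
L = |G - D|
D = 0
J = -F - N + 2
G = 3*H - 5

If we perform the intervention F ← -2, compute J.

The intervention breaks the incoming arrows to F: F = min(D, H) + 2 no longer applies, and F = -2.
N = -3*D - H + 1  [with D=0, H=-2]  = 3
J = -F - N + 2  [with F=-2, N=3]  = 1

1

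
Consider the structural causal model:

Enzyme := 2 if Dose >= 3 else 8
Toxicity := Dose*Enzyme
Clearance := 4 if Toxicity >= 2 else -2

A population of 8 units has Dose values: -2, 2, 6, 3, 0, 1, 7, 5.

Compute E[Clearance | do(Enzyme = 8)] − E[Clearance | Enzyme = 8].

1.5

Under do(Enzyme=8), Enzyme's equation is replaced by Enzyme=8 for every unit. Per-unit Clearance: -2, 4, 4, 4, -2, 4, 4, 4. Mean = 2.5.
Conditioning on Enzyme=8 selects the 4 unit(s) with Dose ∈ {-2, 2, 0, 1}. Their Clearance values: -2, 4, -2, 4. Mean = 1.
Difference = 2.5 − 1 = 1.5.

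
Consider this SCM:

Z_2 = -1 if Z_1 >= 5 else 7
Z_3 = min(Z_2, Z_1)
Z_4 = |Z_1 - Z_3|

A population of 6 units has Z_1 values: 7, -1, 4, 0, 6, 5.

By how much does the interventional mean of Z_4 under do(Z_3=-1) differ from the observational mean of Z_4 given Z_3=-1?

Every unit gets Z_3=-1 under the intervention. Z_4 values become 8, 0, 5, 1, 7, 6; E[Z_4|do(Z_3=-1)] = 4.5.
E[Z_4|Z_3=-1] averages over only the 4 units with Z_3=-1 (Z_1 = 7, -1, 6, 5): Z_4 = 8, 0, 7, 6, mean 5.25.
Difference = 4.5 − 5.25 = -0.75.

-0.75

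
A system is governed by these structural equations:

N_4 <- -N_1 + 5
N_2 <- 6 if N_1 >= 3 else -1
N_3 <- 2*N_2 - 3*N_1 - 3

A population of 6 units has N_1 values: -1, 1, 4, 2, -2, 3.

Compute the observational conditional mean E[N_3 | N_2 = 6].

-1.5

Conditioning on N_2=6 selects the 2 unit(s) with N_1 ∈ {4, 3}. Their N_3 values: -3, 0. Mean = -1.5.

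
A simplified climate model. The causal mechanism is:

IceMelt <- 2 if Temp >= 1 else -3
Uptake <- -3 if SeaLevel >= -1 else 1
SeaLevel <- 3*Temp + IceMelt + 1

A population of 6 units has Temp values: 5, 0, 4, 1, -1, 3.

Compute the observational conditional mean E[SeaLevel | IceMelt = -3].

Conditioning on IceMelt=-3 selects the 2 unit(s) with Temp ∈ {0, -1}. Their SeaLevel values: -2, -5. Mean = -3.5.

-3.5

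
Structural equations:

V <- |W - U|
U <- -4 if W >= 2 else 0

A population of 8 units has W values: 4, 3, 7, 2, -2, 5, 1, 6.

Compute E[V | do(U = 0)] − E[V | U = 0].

Every unit gets U=0 under the intervention. V values become 4, 3, 7, 2, 2, 5, 1, 6; E[V|do(U=0)] = 3.75.
Conditioning on U=0 selects the 2 unit(s) with W ∈ {-2, 1}. Their V values: 2, 1. Mean = 1.5.
Difference = 3.75 − 1.5 = 2.25.

2.25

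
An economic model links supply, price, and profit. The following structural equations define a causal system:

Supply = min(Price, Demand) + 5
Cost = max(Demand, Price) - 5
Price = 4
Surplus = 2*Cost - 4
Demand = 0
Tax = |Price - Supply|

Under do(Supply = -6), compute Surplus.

The intervention breaks the incoming arrows to Supply: Supply = min(Price, Demand) + 5 no longer applies, and Supply = -6.
No directed path runs from Supply to Surplus, so Surplus keeps its natural value.
Cost = max(Demand, Price) - 5  [with Demand=0, Price=4]  = -1
Surplus = 2*Cost - 4  [with Cost=-1]  = -6

-6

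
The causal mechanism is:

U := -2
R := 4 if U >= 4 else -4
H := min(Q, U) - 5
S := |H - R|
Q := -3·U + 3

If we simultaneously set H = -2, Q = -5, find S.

The joint intervention fixes H = -2, Q = -5, removing each variable's own equation.
R = 4 if U >= 4 else -4  [with U=-2]  = -4
S = |H - R|  [with H=-2, R=-4]  = 2

2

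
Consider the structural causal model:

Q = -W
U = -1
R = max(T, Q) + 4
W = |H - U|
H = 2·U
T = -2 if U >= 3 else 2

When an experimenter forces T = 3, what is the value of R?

The intervention breaks the incoming arrows to T: T = -2 if U >= 3 else 2 no longer applies, and T = 3.
H = 2·U  [with U=-1]  = -2
W = |H - U|  [with H=-2, U=-1]  = 1
Q = -W  [with W=1]  = -1
R = max(T, Q) + 4  [with T=3, Q=-1]  = 7

7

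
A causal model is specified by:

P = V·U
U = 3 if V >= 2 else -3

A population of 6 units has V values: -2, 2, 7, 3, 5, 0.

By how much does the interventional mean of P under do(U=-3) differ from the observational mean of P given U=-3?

-10.5

The intervention sets U=-3 in all 6 units regardless of V. Recomputing P per unit gives 6, -6, -21, -9, -15, 0; average -7.5.
E[P|U=-3] averages over only the 2 units with U=-3 (V = -2, 0): P = 6, 0, mean 3.
Difference = -7.5 − 3 = -10.5.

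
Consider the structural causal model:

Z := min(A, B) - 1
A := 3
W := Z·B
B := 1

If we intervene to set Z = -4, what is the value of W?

-4

The intervention breaks the incoming arrows to Z: Z := min(A, B) - 1 no longer applies, and Z = -4.
W = Z·B  [with Z=-4, B=1]  = -4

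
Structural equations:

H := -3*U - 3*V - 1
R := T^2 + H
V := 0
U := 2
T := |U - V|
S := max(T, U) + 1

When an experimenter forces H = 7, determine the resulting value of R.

The intervention breaks the incoming arrows to H: H := -3*U - 3*V - 1 no longer applies, and H = 7.
T = |U - V|  [with U=2, V=0]  = 2
R = T^2 + H  [with T=2, H=7]  = 11

11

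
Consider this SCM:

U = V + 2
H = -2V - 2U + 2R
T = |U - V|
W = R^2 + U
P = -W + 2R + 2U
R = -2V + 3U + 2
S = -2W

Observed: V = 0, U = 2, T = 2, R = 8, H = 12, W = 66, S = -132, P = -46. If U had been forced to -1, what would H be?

0

do(U=-1) replaces the equation U = V + 2 with the constant U = -1.
R = -2V + 3U + 2  [with V=0, U=-1]  = -1
H = -2V - 2U + 2R  [with V=0, U=-1, R=-1]  = 0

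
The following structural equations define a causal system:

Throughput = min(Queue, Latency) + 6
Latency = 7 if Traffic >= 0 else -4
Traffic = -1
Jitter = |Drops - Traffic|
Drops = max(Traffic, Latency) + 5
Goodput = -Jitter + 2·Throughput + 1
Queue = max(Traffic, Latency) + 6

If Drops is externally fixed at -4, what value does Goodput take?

2

The intervention breaks the incoming arrows to Drops: Drops = max(Traffic, Latency) + 5 no longer applies, and Drops = -4.
Latency = 7 if Traffic >= 0 else -4  [with Traffic=-1]  = -4
Queue = max(Traffic, Latency) + 6  [with Traffic=-1, Latency=-4]  = 5
Jitter = |Drops - Traffic|  [with Drops=-4, Traffic=-1]  = 3
Throughput = min(Queue, Latency) + 6  [with Queue=5, Latency=-4]  = 2
Goodput = -Jitter + 2·Throughput + 1  [with Jitter=3, Throughput=2]  = 2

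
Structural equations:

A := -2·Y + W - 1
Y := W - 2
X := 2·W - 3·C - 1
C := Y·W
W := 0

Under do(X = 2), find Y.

-2

Under do(X=2), the mechanism X := 2·W - 3·C - 1 is discarded; X is fixed at 2.
No directed path runs from X to Y, so Y keeps its natural value.
Y = W - 2  [with W=0]  = -2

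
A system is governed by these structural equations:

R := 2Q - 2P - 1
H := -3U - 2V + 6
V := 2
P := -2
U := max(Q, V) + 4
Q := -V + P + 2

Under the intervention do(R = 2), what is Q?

do(R=2) replaces the equation R := 2Q - 2P - 1 with the constant R = 2.
Q is not downstream of the intervention, so its value is determined by the original equations.
Q = -V + P + 2  [with V=2, P=-2]  = -2

-2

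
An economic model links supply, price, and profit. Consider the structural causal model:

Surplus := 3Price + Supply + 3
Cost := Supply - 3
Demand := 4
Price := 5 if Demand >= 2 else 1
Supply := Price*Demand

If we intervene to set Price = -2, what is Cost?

Under do(Price=-2), the mechanism Price := 5 if Demand >= 2 else 1 is discarded; Price is fixed at -2.
Supply = Price*Demand  [with Price=-2, Demand=4]  = -8
Cost = Supply - 3  [with Supply=-8]  = -11

-11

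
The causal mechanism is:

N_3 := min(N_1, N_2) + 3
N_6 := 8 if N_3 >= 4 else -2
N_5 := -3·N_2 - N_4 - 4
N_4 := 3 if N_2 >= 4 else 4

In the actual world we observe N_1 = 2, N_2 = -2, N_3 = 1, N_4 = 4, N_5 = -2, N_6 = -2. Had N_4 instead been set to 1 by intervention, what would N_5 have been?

Intervening sets N_4 = 1 and removes its equation (N_4 := 3 if N_2 >= 4 else 4).
N_5 = -3·N_2 - N_4 - 4  [with N_2=-2, N_4=1]  = 1

1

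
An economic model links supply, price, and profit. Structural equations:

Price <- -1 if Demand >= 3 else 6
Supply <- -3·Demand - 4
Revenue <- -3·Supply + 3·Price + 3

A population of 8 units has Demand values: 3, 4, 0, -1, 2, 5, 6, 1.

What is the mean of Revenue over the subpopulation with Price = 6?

37.5

E[Revenue|Price=6] averages over only the 4 units with Price=6 (Demand = 0, -1, 2, 1): Revenue = 33, 24, 51, 42, mean 37.5.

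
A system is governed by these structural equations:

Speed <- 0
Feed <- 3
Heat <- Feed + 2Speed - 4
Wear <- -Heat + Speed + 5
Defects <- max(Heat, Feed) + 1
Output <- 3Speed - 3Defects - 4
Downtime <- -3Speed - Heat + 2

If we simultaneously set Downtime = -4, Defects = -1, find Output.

Setting Downtime = -4, Defects = -1 by intervention discards those variables' equations.
Output = 3Speed - 3Defects - 4  [with Speed=0, Defects=-1]  = -1

-1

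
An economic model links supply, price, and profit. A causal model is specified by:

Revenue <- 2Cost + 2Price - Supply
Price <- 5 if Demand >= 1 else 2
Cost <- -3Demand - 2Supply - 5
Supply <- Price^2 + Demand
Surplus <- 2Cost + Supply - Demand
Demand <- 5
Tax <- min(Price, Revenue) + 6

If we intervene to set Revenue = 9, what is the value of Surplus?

Under do(Revenue=9), the mechanism Revenue <- 2Cost + 2Price - Supply is discarded; Revenue is fixed at 9.
Since Surplus is not a descendant of the intervened variable, it is unaffected.
Price = 5 if Demand >= 1 else 2  [with Demand=5]  = 5
Supply = Price^2 + Demand  [with Price=5, Demand=5]  = 30
Cost = -3Demand - 2Supply - 5  [with Demand=5, Supply=30]  = -80
Surplus = 2Cost + Supply - Demand  [with Cost=-80, Supply=30, Demand=5]  = -135

-135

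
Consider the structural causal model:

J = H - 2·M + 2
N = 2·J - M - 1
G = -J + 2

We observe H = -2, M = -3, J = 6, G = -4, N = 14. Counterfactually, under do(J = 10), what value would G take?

-8

The intervention breaks the incoming arrows to J: J = H - 2·M + 2 no longer applies, and J = 10.
G = -J + 2  [with J=10]  = -8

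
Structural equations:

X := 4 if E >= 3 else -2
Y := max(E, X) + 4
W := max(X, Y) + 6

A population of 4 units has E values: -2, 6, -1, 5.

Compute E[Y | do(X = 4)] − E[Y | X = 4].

-0.75

The intervention sets X=4 in all 4 units regardless of E. Recomputing Y per unit gives 8, 10, 8, 9; average 8.75.
Observing X=4 restricts to units where X's equation naturally yields 4: E ∈ {6, 5}. In that subpopulation Y = 10, 9, mean 9.5.
Difference = 8.75 − 9.5 = -0.75.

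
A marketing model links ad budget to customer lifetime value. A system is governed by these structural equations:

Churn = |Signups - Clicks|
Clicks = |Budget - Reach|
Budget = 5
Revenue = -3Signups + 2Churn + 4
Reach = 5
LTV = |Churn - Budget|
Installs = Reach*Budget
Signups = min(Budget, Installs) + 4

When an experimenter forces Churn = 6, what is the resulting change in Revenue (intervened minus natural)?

Intervening sets Churn = 6 and removes its equation (Churn = |Signups - Clicks|).
Installs = Reach*Budget  [with Reach=5, Budget=5]  = 25
Signups = min(Budget, Installs) + 4  [with Budget=5, Installs=25]  = 9
Revenue = -3Signups + 2Churn + 4  [with Signups=9, Churn=6]  = -11
Without intervention: Clicks = |Budget - Reach|  [with Budget=5, Reach=5]  = 0; Installs = Reach*Budget  [with Reach=5, Budget=5]  = 25; Signups = min(Budget, Installs) + 4  [with Budget=5, Installs=25]  = 9; Churn = |Signups - Clicks|  [with Signups=9, Clicks=0]  = 9; Revenue = -3Signups + 2Churn + 4  [with Signups=9, Churn=9]  = -5.
Change = -11 − (-5) = -6.

-6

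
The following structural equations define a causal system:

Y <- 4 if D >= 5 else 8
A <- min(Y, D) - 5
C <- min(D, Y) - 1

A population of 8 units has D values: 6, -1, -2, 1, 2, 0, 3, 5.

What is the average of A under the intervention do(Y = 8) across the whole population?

-3.25

Every unit gets Y=8 under the intervention. A values become 1, -6, -7, -4, -3, -5, -2, 0; E[A|do(Y=8)] = -3.25.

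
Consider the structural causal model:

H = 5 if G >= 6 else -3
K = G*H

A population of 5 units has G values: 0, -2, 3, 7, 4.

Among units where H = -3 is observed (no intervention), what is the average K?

Conditioning on H=-3 selects the 4 unit(s) with G ∈ {0, -2, 3, 4}. Their K values: 0, 6, -9, -12. Mean = -3.75.

-3.75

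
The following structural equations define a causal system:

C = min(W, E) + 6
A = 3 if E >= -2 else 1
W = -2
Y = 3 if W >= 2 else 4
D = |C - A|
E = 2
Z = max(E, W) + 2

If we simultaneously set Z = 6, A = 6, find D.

2

Setting Z = 6, A = 6 by intervention discards those variables' equations.
C = min(W, E) + 6  [with W=-2, E=2]  = 4
D = |C - A|  [with C=4, A=6]  = 2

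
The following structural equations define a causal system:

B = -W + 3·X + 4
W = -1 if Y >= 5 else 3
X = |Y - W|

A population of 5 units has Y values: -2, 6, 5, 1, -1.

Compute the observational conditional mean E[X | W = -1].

E[X|W=-1] averages over only the 2 units with W=-1 (Y = 6, 5): X = 7, 6, mean 6.5.

6.5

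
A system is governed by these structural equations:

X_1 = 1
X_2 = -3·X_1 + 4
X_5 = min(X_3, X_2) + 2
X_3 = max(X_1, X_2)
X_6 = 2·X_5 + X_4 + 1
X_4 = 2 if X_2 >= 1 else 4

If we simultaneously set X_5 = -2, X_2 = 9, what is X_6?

-1

The joint intervention fixes X_5 = -2, X_2 = 9, removing each variable's own equation.
X_4 = 2 if X_2 >= 1 else 4  [with X_2=9]  = 2
X_6 = 2·X_5 + X_4 + 1  [with X_5=-2, X_4=2]  = -1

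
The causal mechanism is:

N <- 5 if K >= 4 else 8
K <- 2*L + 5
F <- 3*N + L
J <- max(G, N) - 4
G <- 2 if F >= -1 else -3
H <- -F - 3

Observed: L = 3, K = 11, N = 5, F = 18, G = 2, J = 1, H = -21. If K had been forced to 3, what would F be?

Under do(K=3), the mechanism K <- 2*L + 5 is discarded; K is fixed at 3.
N = 5 if K >= 4 else 8  [with K=3]  = 8
F = 3*N + L  [with N=8, L=3]  = 27

27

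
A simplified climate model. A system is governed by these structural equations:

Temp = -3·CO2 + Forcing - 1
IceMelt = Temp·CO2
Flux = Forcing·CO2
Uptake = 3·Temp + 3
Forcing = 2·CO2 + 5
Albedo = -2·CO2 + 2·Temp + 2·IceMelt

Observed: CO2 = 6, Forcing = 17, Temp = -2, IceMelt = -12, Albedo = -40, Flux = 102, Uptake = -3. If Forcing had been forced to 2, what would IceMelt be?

Under do(Forcing=2), the mechanism Forcing = 2·CO2 + 5 is discarded; Forcing is fixed at 2.
Temp = -3·CO2 + Forcing - 1  [with CO2=6, Forcing=2]  = -17
IceMelt = Temp·CO2  [with Temp=-17, CO2=6]  = -102

-102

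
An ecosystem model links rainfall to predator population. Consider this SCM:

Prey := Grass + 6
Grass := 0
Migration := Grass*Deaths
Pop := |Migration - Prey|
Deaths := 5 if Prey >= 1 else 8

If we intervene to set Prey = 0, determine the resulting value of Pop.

do(Prey=0) replaces the equation Prey := Grass + 6 with the constant Prey = 0.
Deaths = 5 if Prey >= 1 else 8  [with Prey=0]  = 8
Migration = Grass*Deaths  [with Grass=0, Deaths=8]  = 0
Pop = |Migration - Prey|  [with Migration=0, Prey=0]  = 0

0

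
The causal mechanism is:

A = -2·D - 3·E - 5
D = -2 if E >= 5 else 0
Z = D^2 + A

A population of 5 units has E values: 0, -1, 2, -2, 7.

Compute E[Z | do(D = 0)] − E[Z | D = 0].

-4.35

Under do(D=0), D's equation is replaced by D=0 for every unit. Per-unit Z: -5, -2, -11, 1, -26. Mean = -8.6.
Conditioning on D=0 selects the 4 unit(s) with E ∈ {0, -1, 2, -2}. Their Z values: -5, -2, -11, 1. Mean = -4.25.
Difference = -8.6 − (-4.25) = -4.35.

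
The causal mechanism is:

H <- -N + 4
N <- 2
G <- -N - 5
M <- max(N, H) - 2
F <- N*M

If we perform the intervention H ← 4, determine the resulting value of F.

4

Under do(H=4), the mechanism H <- -N + 4 is discarded; H is fixed at 4.
M = max(N, H) - 2  [with N=2, H=4]  = 2
F = N*M  [with N=2, M=2]  = 4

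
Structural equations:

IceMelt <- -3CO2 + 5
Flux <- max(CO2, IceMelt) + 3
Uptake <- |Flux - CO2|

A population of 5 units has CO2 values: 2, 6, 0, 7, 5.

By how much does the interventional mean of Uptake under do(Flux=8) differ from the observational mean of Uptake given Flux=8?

The intervention sets Flux=8 in all 5 units regardless of CO2. Recomputing Uptake per unit gives 6, 2, 8, 1, 3; average 4.
E[Uptake|Flux=8] averages over only the 2 units with Flux=8 (CO2 = 0, 5): Uptake = 8, 3, mean 5.5.
Difference = 4 − 5.5 = -1.5.

-1.5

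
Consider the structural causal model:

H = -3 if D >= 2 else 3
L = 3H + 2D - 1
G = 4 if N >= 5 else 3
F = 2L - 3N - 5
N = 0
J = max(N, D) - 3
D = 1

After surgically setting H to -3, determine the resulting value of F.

-21

do(H=-3) replaces the equation H = -3 if D >= 2 else 3 with the constant H = -3.
L = 3H + 2D - 1  [with H=-3, D=1]  = -8
F = 2L - 3N - 5  [with L=-8, N=0]  = -21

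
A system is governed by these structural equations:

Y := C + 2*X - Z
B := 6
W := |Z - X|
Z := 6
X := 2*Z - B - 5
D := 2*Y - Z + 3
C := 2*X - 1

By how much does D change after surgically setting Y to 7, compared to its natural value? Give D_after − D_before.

20

Under do(Y=7), the mechanism Y := C + 2*X - Z is discarded; Y is fixed at 7.
D = 2*Y - Z + 3  [with Y=7, Z=6]  = 11
Without intervention: X = 2*Z - B - 5  [with Z=6, B=6]  = 1; C = 2*X - 1  [with X=1]  = 1; Y = C + 2*X - Z  [with C=1, X=1, Z=6]  = -3; D = 2*Y - Z + 3  [with Y=-3, Z=6]  = -9.
Change = 11 − (-9) = 20.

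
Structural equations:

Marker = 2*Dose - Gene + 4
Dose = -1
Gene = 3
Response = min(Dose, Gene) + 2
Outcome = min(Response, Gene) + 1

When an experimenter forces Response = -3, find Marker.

Under do(Response=-3), the mechanism Response = min(Dose, Gene) + 2 is discarded; Response is fixed at -3.
Since Marker is not a descendant of the intervened variable, it is unaffected.
Marker = 2*Dose - Gene + 4  [with Dose=-1, Gene=3]  = -1

-1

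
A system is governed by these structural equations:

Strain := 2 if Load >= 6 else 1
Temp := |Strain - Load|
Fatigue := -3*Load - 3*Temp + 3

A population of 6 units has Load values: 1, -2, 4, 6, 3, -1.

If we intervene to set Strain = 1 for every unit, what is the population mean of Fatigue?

The intervention sets Strain=1 in all 6 units regardless of Load. Recomputing Fatigue per unit gives 0, 0, -18, -30, -12, 0; average -10.

-10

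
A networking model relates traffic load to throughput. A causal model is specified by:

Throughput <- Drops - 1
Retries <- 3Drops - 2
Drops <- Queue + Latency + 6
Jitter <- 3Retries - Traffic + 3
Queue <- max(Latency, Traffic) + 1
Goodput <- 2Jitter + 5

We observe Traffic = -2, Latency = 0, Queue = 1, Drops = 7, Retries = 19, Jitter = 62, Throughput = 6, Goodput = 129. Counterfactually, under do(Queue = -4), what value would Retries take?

do(Queue=-4) replaces the equation Queue <- max(Latency, Traffic) + 1 with the constant Queue = -4.
Drops = Queue + Latency + 6  [with Queue=-4, Latency=0]  = 2
Retries = 3Drops - 2  [with Drops=2]  = 4

4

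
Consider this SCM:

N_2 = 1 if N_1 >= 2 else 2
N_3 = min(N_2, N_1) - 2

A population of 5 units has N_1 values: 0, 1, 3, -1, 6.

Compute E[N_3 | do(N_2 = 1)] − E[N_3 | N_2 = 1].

-0.6

do(N_2=1) breaks N_2's dependence on N_1. With N_2=1 fixed, N_3 across the units is -2, -1, -1, -3, -1, mean -1.6.
Conditioning on N_2=1 selects the 2 unit(s) with N_1 ∈ {3, 6}. Their N_3 values: -1, -1. Mean = -1.
Difference = -1.6 − (-1) = -0.6.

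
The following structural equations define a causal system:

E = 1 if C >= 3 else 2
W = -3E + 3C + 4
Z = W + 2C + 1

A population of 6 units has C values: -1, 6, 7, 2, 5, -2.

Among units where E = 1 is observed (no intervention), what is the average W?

Observing E=1 restricts to units where E's equation naturally yields 1: C ∈ {6, 7, 5}. In that subpopulation W = 19, 22, 16, mean 19.

19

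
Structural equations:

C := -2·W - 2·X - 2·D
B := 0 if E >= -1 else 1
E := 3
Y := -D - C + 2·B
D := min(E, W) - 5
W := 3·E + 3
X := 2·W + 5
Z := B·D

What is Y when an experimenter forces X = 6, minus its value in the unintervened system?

-46

do(X=6) replaces the equation X := 2·W + 5 with the constant X = 6.
W = 3·E + 3  [with E=3]  = 12
D = min(E, W) - 5  [with E=3, W=12]  = -2
C = -2·W - 2·X - 2·D  [with W=12, X=6, D=-2]  = -32
B = 0 if E >= -1 else 1  [with E=3]  = 0
Y = -D - C + 2·B  [with D=-2, C=-32, B=0]  = 34
Without intervention: W = 3·E + 3  [with E=3]  = 12; D = min(E, W) - 5  [with E=3, W=12]  = -2; X = 2·W + 5  [with W=12]  = 29; C = -2·W - 2·X - 2·D  [with W=12, X=29, D=-2]  = -78; B = 0 if E >= -1 else 1  [with E=3]  = 0; Y = -D - C + 2·B  [with D=-2, C=-78, B=0]  = 80.
Change = 34 − 80 = -46.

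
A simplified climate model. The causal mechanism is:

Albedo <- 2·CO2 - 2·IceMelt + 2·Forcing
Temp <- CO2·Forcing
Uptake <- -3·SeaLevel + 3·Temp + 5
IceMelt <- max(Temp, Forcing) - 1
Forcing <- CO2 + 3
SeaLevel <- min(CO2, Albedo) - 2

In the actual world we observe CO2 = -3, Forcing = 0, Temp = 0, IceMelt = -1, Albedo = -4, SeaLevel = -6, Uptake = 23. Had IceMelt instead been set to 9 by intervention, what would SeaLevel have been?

-26

Under do(IceMelt=9), the mechanism IceMelt <- max(Temp, Forcing) - 1 is discarded; IceMelt is fixed at 9.
Forcing = CO2 + 3  [with CO2=-3]  = 0
Albedo = 2·CO2 - 2·IceMelt + 2·Forcing  [with CO2=-3, IceMelt=9, Forcing=0]  = -24
SeaLevel = min(CO2, Albedo) - 2  [with CO2=-3, Albedo=-24]  = -26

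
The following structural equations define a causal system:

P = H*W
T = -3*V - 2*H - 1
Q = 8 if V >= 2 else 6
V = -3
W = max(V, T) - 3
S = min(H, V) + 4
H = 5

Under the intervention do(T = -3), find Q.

The intervention breaks the incoming arrows to T: T = -3*V - 2*H - 1 no longer applies, and T = -3.
Q is not downstream of the intervention, so its value is determined by the original equations.
Q = 8 if V >= 2 else 6  [with V=-3]  = 6

6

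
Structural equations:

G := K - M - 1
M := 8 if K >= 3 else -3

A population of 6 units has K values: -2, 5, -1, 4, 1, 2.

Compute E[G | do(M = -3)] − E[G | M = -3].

do(M=-3) breaks M's dependence on K. With M=-3 fixed, G across the units is 0, 7, 1, 6, 3, 4, mean 3.5.
E[G|M=-3] averages over only the 4 units with M=-3 (K = -2, -1, 1, 2): G = 0, 1, 3, 4, mean 2.
Difference = 3.5 − 2 = 1.5.

1.5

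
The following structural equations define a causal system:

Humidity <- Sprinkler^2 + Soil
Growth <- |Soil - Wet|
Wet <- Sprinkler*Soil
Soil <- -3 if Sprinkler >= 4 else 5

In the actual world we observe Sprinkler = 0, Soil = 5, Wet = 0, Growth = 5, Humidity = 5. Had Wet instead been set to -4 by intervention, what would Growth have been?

9

The intervention breaks the incoming arrows to Wet: Wet <- Sprinkler*Soil no longer applies, and Wet = -4.
Soil = -3 if Sprinkler >= 4 else 5  [with Sprinkler=0]  = 5
Growth = |Soil - Wet|  [with Soil=5, Wet=-4]  = 9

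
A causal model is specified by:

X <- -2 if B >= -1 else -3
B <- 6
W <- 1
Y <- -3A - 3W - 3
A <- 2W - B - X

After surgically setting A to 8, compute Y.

-30

Intervening sets A = 8 and removes its equation (A <- 2W - B - X).
Y = -3A - 3W - 3  [with A=8, W=1]  = -30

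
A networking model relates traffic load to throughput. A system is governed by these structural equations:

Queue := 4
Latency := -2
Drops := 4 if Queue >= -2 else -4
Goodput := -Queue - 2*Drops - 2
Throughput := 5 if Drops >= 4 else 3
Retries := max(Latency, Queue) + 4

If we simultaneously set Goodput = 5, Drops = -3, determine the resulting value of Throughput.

3

Under do(Goodput = 5, Drops = -3), each intervened variable's structural equation is replaced by its fixed value.
Throughput = 5 if Drops >= 4 else 3  [with Drops=-3]  = 3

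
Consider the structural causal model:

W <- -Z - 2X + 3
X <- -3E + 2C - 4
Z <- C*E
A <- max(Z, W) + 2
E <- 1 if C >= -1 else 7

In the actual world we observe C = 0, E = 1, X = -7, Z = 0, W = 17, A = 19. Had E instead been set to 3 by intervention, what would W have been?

do(E=3) replaces the equation E <- 1 if C >= -1 else 7 with the constant E = 3.
X = -3E + 2C - 4  [with E=3, C=0]  = -13
Z = C*E  [with C=0, E=3]  = 0
W = -Z - 2X + 3  [with Z=0, X=-13]  = 29

29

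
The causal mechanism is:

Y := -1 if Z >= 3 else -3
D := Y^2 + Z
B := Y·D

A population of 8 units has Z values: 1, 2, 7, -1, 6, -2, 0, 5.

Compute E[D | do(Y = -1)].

3.25

Under do(Y=-1), Y's equation is replaced by Y=-1 for every unit. Per-unit D: 2, 3, 8, 0, 7, -1, 1, 6. Mean = 3.25.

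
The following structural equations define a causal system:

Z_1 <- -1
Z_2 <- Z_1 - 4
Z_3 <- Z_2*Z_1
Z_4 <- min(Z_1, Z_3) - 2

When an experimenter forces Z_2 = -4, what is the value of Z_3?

4

The intervention breaks the incoming arrows to Z_2: Z_2 <- Z_1 - 4 no longer applies, and Z_2 = -4.
Z_3 = Z_2*Z_1  [with Z_2=-4, Z_1=-1]  = 4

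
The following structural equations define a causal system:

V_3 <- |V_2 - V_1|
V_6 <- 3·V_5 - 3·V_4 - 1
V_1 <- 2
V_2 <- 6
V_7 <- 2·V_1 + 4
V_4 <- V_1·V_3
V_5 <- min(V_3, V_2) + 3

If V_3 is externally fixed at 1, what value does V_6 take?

The intervention breaks the incoming arrows to V_3: V_3 <- |V_2 - V_1| no longer applies, and V_3 = 1.
V_4 = V_1·V_3  [with V_1=2, V_3=1]  = 2
V_5 = min(V_3, V_2) + 3  [with V_3=1, V_2=6]  = 4
V_6 = 3·V_5 - 3·V_4 - 1  [with V_5=4, V_4=2]  = 5

5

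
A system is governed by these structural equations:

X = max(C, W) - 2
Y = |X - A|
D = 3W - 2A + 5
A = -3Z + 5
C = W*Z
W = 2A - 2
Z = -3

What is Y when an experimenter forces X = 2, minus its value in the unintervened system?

2

Intervening sets X = 2 and removes its equation (X = max(C, W) - 2).
A = -3Z + 5  [with Z=-3]  = 14
Y = |X - A|  [with X=2, A=14]  = 12
Without intervention: A = -3Z + 5  [with Z=-3]  = 14; W = 2A - 2  [with A=14]  = 26; C = W*Z  [with W=26, Z=-3]  = -78; X = max(C, W) - 2  [with C=-78, W=26]  = 24; Y = |X - A|  [with X=24, A=14]  = 10.
Change = 12 − 10 = 2.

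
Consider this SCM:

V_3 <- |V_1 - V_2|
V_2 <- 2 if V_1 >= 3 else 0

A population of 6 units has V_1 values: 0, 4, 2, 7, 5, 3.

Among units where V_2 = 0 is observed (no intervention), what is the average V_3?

1

Conditioning on V_2=0 selects the 2 unit(s) with V_1 ∈ {0, 2}. Their V_3 values: 0, 2. Mean = 1.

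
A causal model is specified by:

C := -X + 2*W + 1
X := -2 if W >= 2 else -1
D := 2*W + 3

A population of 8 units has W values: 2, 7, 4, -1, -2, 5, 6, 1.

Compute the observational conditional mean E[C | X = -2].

12.6

E[C|X=-2] averages over only the 5 units with X=-2 (W = 2, 7, 4, 5, 6): C = 7, 17, 11, 13, 15, mean 12.6.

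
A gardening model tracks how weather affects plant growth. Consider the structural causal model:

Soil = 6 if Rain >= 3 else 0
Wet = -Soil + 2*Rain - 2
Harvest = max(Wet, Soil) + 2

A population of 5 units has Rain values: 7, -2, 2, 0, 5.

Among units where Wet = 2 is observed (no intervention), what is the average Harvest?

6

E[Harvest|Wet=2] averages over only the 2 units with Wet=2 (Rain = 2, 5): Harvest = 4, 8, mean 6.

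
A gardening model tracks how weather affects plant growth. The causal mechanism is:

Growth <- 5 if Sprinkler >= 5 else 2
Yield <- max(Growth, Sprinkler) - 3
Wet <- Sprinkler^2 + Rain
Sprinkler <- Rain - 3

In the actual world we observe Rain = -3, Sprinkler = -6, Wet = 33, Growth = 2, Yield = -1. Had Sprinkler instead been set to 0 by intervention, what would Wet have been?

-3

The intervention breaks the incoming arrows to Sprinkler: Sprinkler <- Rain - 3 no longer applies, and Sprinkler = 0.
Wet = Sprinkler^2 + Rain  [with Sprinkler=0, Rain=-3]  = -3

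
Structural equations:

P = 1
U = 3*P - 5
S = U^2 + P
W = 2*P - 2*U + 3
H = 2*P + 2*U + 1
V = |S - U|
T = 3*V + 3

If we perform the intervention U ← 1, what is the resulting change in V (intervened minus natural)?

Under do(U=1), the mechanism U = 3*P - 5 is discarded; U is fixed at 1.
S = U^2 + P  [with U=1, P=1]  = 2
V = |S - U|  [with S=2, U=1]  = 1
Without intervention: U = 3*P - 5  [with P=1]  = -2; S = U^2 + P  [with U=-2, P=1]  = 5; V = |S - U|  [with S=5, U=-2]  = 7.
Change = 1 − 7 = -6.

-6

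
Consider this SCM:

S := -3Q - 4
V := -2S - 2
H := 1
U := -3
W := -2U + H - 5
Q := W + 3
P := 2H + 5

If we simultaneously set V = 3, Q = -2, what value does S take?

2

Setting V = 3, Q = -2 by intervention discards those variables' equations.
S = -3Q - 4  [with Q=-2]  = 2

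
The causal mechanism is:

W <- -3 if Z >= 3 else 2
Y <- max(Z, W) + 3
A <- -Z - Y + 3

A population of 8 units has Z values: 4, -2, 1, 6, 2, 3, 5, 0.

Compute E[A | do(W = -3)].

Every unit gets W=-3 under the intervention. A values become -8, 4, -2, -12, -4, -6, -10, 0; E[A|do(W=-3)] = -4.75.

-4.75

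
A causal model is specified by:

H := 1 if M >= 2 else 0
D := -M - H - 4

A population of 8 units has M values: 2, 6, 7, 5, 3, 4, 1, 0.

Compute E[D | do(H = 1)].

-8.5

The intervention sets H=1 in all 8 units regardless of M. Recomputing D per unit gives -7, -11, -12, -10, -8, -9, -6, -5; average -8.5.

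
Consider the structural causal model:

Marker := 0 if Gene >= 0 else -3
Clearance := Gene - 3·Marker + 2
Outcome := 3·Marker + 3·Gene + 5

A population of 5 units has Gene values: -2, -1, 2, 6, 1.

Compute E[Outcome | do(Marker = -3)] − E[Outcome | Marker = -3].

Under do(Marker=-3), Marker's equation is replaced by Marker=-3 for every unit. Per-unit Outcome: -10, -7, 2, 14, -1. Mean = -0.4.
Conditioning on Marker=-3 selects the 2 unit(s) with Gene ∈ {-2, -1}. Their Outcome values: -10, -7. Mean = -8.5.
Difference = -0.4 − (-8.5) = 8.1.

8.1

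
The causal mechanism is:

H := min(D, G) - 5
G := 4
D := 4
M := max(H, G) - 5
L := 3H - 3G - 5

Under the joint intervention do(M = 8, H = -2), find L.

-23

The joint intervention fixes M = 8, H = -2, removing each variable's own equation.
L = 3H - 3G - 5  [with H=-2, G=4]  = -23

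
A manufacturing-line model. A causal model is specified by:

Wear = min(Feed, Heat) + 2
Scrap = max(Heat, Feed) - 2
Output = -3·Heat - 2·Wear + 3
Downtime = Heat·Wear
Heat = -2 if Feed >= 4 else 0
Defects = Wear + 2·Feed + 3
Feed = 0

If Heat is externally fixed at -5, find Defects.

Under do(Heat=-5), the mechanism Heat = -2 if Feed >= 4 else 0 is discarded; Heat is fixed at -5.
Wear = min(Feed, Heat) + 2  [with Feed=0, Heat=-5]  = -3
Defects = Wear + 2·Feed + 3  [with Wear=-3, Feed=0]  = 0

0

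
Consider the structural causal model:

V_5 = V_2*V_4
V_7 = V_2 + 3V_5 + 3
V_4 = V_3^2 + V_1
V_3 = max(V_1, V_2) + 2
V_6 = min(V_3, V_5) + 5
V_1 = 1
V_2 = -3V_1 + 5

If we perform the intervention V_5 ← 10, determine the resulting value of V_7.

35

Under do(V_5=10), the mechanism V_5 = V_2*V_4 is discarded; V_5 is fixed at 10.
V_2 = -3V_1 + 5  [with V_1=1]  = 2
V_7 = V_2 + 3V_5 + 3  [with V_2=2, V_5=10]  = 35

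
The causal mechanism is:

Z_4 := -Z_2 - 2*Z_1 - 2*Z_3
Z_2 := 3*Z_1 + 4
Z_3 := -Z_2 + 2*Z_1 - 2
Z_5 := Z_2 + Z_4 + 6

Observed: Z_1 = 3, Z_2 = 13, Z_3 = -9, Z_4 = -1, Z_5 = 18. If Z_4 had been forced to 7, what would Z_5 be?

26

Intervening sets Z_4 = 7 and removes its equation (Z_4 := -Z_2 - 2*Z_1 - 2*Z_3).
Z_2 = 3*Z_1 + 4  [with Z_1=3]  = 13
Z_5 = Z_2 + Z_4 + 6  [with Z_2=13, Z_4=7]  = 26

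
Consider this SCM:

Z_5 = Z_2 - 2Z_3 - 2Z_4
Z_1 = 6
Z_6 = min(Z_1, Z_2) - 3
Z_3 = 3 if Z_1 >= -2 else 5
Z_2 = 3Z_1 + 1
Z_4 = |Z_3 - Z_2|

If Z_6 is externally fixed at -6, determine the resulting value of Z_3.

do(Z_6=-6) replaces the equation Z_6 = min(Z_1, Z_2) - 3 with the constant Z_6 = -6.
Z_3 is not downstream of the intervention, so its value is determined by the original equations.
Z_3 = 3 if Z_1 >= -2 else 5  [with Z_1=6]  = 3

3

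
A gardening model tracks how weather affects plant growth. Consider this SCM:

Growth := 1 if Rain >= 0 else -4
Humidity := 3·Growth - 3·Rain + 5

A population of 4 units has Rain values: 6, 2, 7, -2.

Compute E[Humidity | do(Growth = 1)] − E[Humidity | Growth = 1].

5.25

do(Growth=1) breaks Growth's dependence on Rain. With Growth=1 fixed, Humidity across the units is -10, 2, -13, 14, mean -1.75.
E[Humidity|Growth=1] averages over only the 3 units with Growth=1 (Rain = 6, 2, 7): Humidity = -10, 2, -13, mean -7.
Difference = -1.75 − (-7) = 5.25.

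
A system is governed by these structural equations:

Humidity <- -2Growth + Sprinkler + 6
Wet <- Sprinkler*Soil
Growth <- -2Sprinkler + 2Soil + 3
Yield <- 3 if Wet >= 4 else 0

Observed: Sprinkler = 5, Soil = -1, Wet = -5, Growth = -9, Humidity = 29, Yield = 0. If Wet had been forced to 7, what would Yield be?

The intervention breaks the incoming arrows to Wet: Wet <- Sprinkler*Soil no longer applies, and Wet = 7.
Yield = 3 if Wet >= 4 else 0  [with Wet=7]  = 3

3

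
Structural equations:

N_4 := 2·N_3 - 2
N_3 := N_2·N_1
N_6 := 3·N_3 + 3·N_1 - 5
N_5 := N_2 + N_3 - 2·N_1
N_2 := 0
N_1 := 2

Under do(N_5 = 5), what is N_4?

-2

The intervention breaks the incoming arrows to N_5: N_5 := N_2 + N_3 - 2·N_1 no longer applies, and N_5 = 5.
Since N_4 is not a descendant of the intervened variable, it is unaffected.
N_3 = N_2·N_1  [with N_2=0, N_1=2]  = 0
N_4 = 2·N_3 - 2  [with N_3=0]  = -2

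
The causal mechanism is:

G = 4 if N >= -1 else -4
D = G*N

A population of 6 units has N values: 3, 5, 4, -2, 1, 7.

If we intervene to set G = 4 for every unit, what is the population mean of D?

12

do(G=4) breaks G's dependence on N. With G=4 fixed, D across the units is 12, 20, 16, -8, 4, 28, mean 12.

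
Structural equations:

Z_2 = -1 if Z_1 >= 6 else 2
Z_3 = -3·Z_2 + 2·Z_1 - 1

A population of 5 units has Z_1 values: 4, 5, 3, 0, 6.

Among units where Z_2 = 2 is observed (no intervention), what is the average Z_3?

-1

E[Z_3|Z_2=2] averages over only the 4 units with Z_2=2 (Z_1 = 4, 5, 3, 0): Z_3 = 1, 3, -1, -7, mean -1.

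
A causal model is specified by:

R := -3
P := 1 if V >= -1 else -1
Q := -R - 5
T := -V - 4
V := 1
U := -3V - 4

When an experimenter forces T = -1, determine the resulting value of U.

-7

do(T=-1) replaces the equation T := -V - 4 with the constant T = -1.
No directed path runs from T to U, so U keeps its natural value.
U = -3V - 4  [with V=1]  = -7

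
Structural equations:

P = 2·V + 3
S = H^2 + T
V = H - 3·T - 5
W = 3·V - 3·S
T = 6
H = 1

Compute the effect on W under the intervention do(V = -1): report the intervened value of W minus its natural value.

Under do(V=-1), the mechanism V = H - 3·T - 5 is discarded; V is fixed at -1.
S = H^2 + T  [with H=1, T=6]  = 7
W = 3·V - 3·S  [with V=-1, S=7]  = -24
Without intervention: S = H^2 + T  [with H=1, T=6]  = 7; V = H - 3·T - 5  [with H=1, T=6]  = -22; W = 3·V - 3·S  [with V=-22, S=7]  = -87.
Change = -24 − (-87) = 63.

63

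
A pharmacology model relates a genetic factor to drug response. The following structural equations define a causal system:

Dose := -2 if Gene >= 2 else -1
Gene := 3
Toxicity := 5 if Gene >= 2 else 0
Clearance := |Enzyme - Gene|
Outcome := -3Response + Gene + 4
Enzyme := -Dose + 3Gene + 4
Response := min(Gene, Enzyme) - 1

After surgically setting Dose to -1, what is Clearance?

Under do(Dose=-1), the mechanism Dose := -2 if Gene >= 2 else -1 is discarded; Dose is fixed at -1.
Enzyme = -Dose + 3Gene + 4  [with Dose=-1, Gene=3]  = 14
Clearance = |Enzyme - Gene|  [with Enzyme=14, Gene=3]  = 11

11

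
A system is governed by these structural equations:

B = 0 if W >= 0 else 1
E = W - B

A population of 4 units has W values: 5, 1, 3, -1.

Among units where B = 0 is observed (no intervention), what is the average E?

3

E[E|B=0] averages over only the 3 units with B=0 (W = 5, 1, 3): E = 5, 1, 3, mean 3.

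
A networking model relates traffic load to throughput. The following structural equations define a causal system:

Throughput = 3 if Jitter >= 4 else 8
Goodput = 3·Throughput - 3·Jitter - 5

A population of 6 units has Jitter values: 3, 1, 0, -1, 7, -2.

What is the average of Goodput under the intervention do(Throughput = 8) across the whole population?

15

Every unit gets Throughput=8 under the intervention. Goodput values become 10, 16, 19, 22, -2, 25; E[Goodput|do(Throughput=8)] = 15.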